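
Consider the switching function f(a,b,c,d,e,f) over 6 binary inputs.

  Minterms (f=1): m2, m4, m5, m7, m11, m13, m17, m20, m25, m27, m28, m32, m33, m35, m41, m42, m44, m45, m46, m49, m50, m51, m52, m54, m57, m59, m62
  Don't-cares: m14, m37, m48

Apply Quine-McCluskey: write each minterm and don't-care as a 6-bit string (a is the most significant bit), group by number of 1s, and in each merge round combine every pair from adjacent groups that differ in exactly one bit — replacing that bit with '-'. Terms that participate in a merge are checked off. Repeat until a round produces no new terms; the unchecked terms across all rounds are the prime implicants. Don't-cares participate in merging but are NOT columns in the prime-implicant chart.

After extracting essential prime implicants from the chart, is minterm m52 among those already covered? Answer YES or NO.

size-2^0 implicants → 000010  000100(✓)  000101(✓)  000111(✓)  001011(✓)  001101(✓)  001110(✓)  010001(✓)  010100(✓)  011001(✓)  011011(✓)  011100(✓)  100000(✓)  100001(✓)  100011(✓)  100101(✓)  101001(✓)  101010(✓)  101100(✓)  101101(✓)  101110(✓)  110000(✓)  110001(✓)  110010(✓)  110011(✓)  110100(✓)  110110(✓)  111001(✓)  111011(✓)  111110(✓)
size-2^1 implicants → -00101(✓)  -01101(✓)  -01110  -10001(✓)  -10100  -11001(✓)  -11011(✓)  0-0100  0-1011  00-101(✓)  0001-1  00010-  01-001(✓)  01-100  0110-1(✓)  1-0000(✓)  1-0001(✓)  1-0011(✓)  1-1001(✓)  1-1110  10-001(✓)  10-101(✓)  100-01(✓)  1000-1(✓)  10000-(✓)  101-01(✓)  101-10  1011-0  10110-  11-001(✓)  11-011(✓)  11-110  110-00(✓)  110-10(✓)  1100-0(✓)  1100-1(✓)  11000-(✓)  11001-(✓)  1101-0(✓)  1110-1(✓)
size-2^2 implicants → -0-101  -1-001  -110-1  1--001  1-00-1  1-000-  10--01  11-0-1  110--0  1100--
Unchecked terms (primes): -0-101, -01110, -1-001, -10100, -110-1, 0-0100, 0-1011, 000010, 0001-1, 00010-, 01-100, 1--001, 1-00-1, 1-000-, 1-1110, 10--01, 101-10, 1011-0, 10110-, 11-0-1, 11-110, 110--0, 1100--
Minterm coverage:
  m2 ⊆ 000010 [E]
  m4 ⊆ 0-0100,00010-
  m5 ⊆ -0-101,0001-1,00010-
  m7 ⊆ 0001-1 [E]
  m11 ⊆ 0-1011 [E]
  m13 ⊆ -0-101 [E]
  m17 ⊆ -1-001 [E]
  m20 ⊆ -10100,0-0100,01-100
  m25 ⊆ -1-001,-110-1
  m27 ⊆ -110-1,0-1011
  m28 ⊆ 01-100 [E]
  m32 ⊆ 1-000- [E]
  m33 ⊆ 1--001,1-00-1,1-000-,10--01
  m35 ⊆ 1-00-1 [E]
  m41 ⊆ 1--001,10--01
  m42 ⊆ 101-10 [E]
  m44 ⊆ 1011-0,10110-
  m45 ⊆ -0-101,10--01,10110-
  m46 ⊆ -01110,1-1110,101-10,1011-0
  m49 ⊆ -1-001,1--001,1-00-1,1-000-,11-0-1,1100--
  m50 ⊆ 110--0,1100--
  m51 ⊆ 1-00-1,11-0-1,1100--
  m52 ⊆ -10100,110--0
  m54 ⊆ 11-110,110--0
  m57 ⊆ -1-001,-110-1,1--001,11-0-1
  m59 ⊆ -110-1,11-0-1
  m62 ⊆ 1-1110,11-110
E = {-0-101, -1-001, 0-1011, 000010, 0001-1, 01-100, 1-00-1, 1-000-, 101-10}

NO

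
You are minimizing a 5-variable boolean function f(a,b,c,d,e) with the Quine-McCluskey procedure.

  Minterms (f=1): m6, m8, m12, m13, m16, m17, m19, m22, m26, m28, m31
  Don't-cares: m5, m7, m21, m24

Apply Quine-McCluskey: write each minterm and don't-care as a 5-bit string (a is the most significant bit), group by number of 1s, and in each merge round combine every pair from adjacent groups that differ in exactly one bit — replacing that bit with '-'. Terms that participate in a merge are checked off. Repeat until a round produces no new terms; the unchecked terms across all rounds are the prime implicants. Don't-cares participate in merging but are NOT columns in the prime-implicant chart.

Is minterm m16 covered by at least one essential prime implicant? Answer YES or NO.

NO

Round 0: 00101✓ 00110✓ 00111✓ 01000✓ 01100✓ 01101✓ 10000✓ 10001✓ 10011✓ 10101✓ 10110✓ 11000✓ 11010✓ 11100✓ 11111
Round 1: -0101 -0110 -1000✓ -1100✓ 0-101 001-1 0011- 01-00✓ 0110- 1-000 10-01 100-1 1000- 11-00✓ 110-0
Round 2: -1-00
PIs = {-0101, -0110, -1-00, 0-101, 001-1, 0011-, 0110-, 1-000, 10-01, 100-1, 1000-, 110-0, 11111}
Coverage chart:
  m6: -0110,0011-
  m8: -1-00 ←essential
  m12: -1-00,0110-
  m13: 0-101,0110-
  m16: 1-000,1000-
  m17: 10-01,100-1,1000-
  m19: 100-1 ←essential
  m22: -0110 ←essential
  m26: 110-0 ←essential
  m28: -1-00 ←essential
  m31: 11111 ←essential
Essential: -0110, -1-00, 100-1, 110-0, 11111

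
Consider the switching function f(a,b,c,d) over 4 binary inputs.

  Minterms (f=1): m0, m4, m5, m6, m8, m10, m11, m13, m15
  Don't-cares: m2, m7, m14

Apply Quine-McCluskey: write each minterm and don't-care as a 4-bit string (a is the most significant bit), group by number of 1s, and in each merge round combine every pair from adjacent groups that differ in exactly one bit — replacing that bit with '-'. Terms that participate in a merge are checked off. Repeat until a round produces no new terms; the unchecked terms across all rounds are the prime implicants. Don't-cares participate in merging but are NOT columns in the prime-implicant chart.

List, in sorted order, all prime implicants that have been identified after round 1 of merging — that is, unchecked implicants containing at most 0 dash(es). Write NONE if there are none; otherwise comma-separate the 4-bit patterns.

Round 0: 0000✓ 0010✓ 0100✓ 0101✓ 0110✓ 0111✓ 1000✓ 1010✓ 1011✓ 1101✓ 1110✓ 1111✓
Round 1: -000✓ -010✓ -101✓ -110✓ -111✓ 0-00✓ 0-10✓ 00-0✓ 01-0✓ 01-1✓ 010-✓ 011-✓ 1-10✓ 1-11✓ 10-0✓ 101-✓ 11-1✓ 111-✓
Round 2: --10 -0-0 -1-1 -11- 0--0 01-- 1-1-
PIs = {--10, -0-0, -1-1, -11-, 0--0, 01--, 1-1-}

NONE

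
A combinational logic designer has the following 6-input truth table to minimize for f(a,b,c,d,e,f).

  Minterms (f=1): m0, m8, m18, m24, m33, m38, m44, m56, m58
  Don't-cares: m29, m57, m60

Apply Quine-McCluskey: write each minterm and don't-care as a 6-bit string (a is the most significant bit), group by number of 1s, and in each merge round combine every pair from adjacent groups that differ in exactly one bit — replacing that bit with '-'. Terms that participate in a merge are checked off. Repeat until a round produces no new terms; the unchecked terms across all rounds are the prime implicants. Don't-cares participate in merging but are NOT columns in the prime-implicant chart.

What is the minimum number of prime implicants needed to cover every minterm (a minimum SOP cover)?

Round 0: 000000✓ 001000✓ 010010 011000✓ 011101 100001 100110 101100✓ 111000✓ 111001✓ 111010✓ 111100✓
Round 1: -11000 0-1000 00-000 1-1100 111-00 1110-0 11100-
PIs = {-11000, 0-1000, 00-000, 010010, 011101, 1-1100, 100001, 100110, 111-00, 1110-0, 11100-}
Coverage chart:
  m0: 00-000 ←essential
  m8: 0-1000,00-000
  m18: 010010 ←essential
  m24: -11000,0-1000
  m33: 100001 ←essential
  m38: 100110 ←essential
  m44: 1-1100 ←essential
  m56: -11000,111-00,1110-0,11100-
  m58: 1110-0 ←essential
Essential: 00-000, 010010, 1-1100, 100001, 100110, 1110-0
Petrick residual → -11000
Min cover (7 terms): bcd'e'f' + a'b'd'e'f' + a'bc'd'ef' + acde'f' + ab'c'd'e'f + ab'c'def' + abcd'f'

7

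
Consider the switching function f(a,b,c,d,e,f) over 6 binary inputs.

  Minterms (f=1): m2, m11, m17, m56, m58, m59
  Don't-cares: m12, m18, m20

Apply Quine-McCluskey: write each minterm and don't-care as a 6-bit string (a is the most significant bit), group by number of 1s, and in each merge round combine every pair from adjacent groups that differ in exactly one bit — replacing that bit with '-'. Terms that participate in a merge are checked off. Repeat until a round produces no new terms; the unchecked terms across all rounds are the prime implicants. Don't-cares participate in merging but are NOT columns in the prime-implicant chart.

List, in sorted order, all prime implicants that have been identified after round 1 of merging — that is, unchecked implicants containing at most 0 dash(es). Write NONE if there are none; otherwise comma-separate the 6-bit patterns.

001011, 001100, 010001, 010100

Round 0: 000010✓ 001011 001100 010001 010010✓ 010100 111000✓ 111010✓ 111011✓
Round 1: 0-0010 1110-0 11101-
PIs = {0-0010, 001011, 001100, 010001, 010100, 1110-0, 11101-}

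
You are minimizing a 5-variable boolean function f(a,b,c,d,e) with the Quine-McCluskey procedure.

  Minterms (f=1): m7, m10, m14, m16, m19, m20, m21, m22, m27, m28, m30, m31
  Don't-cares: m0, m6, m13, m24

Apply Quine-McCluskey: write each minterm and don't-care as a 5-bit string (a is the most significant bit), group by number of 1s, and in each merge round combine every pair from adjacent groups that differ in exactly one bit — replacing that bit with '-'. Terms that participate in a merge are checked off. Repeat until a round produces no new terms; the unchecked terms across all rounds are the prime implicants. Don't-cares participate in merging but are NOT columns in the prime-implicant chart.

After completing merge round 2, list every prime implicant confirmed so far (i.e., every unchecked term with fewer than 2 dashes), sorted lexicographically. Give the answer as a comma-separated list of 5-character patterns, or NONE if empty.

-0000, 0011-, 01-10, 01101, 1-011, 1010-, 11-11, 1111-

Round 0: 00000✓ 00110✓ 00111✓ 01010✓ 01101 01110✓ 10000✓ 10011✓ 10100✓ 10101✓ 10110✓ 11000✓ 11011✓ 11100✓ 11110✓ 11111✓
Round 1: -0000 -0110✓ -1110✓ 0-110✓ 0011- 01-10 1-000✓ 1-011 1-100✓ 1-110✓ 10-00✓ 101-0✓ 1010- 11-00✓ 11-11 111-0✓ 1111-
Round 2: --110 1--00 1-1-0
PIs = {--110, -0000, 0011-, 01-10, 01101, 1--00, 1-011, 1-1-0, 1010-, 11-11, 1111-}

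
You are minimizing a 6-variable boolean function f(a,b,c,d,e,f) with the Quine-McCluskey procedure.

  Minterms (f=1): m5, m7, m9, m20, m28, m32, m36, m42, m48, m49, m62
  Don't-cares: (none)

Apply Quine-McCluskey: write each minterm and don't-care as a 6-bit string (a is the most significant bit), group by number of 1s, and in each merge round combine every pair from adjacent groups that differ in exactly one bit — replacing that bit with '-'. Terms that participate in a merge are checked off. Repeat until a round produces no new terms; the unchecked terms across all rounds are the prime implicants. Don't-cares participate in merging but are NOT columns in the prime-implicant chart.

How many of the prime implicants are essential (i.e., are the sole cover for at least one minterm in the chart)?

7

size-2^0 implicants → 000101(✓)  000111(✓)  001001  010100(✓)  011100(✓)  100000(✓)  100100(✓)  101010  110000(✓)  110001(✓)  111110
size-2^1 implicants → 0001-1  01-100  1-0000  100-00  11000-
Unchecked terms (primes): 0001-1, 001001, 01-100, 1-0000, 100-00, 101010, 11000-, 111110
Minterm coverage:
  m5 ⊆ 0001-1 [E]
  m7 ⊆ 0001-1 [E]
  m9 ⊆ 001001 [E]
  m20 ⊆ 01-100 [E]
  m28 ⊆ 01-100 [E]
  m32 ⊆ 1-0000,100-00
  m36 ⊆ 100-00 [E]
  m42 ⊆ 101010 [E]
  m48 ⊆ 1-0000,11000-
  m49 ⊆ 11000- [E]
  m62 ⊆ 111110 [E]
E = {0001-1, 001001, 01-100, 100-00, 101010, 11000-, 111110}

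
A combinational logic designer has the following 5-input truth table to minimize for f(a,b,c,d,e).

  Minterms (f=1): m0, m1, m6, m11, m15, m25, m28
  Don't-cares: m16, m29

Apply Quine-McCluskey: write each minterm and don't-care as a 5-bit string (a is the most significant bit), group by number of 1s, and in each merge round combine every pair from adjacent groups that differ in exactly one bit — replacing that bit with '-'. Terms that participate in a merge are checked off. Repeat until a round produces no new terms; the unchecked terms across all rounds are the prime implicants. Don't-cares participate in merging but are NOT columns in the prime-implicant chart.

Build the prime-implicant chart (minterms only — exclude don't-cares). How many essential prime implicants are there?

5

Round 0: 00000✓ 00001✓ 00110 01011✓ 01111✓ 10000✓ 11001✓ 11100✓ 11101✓
Round 1: -0000 0000- 01-11 11-01 1110-
PIs = {-0000, 0000-, 00110, 01-11, 11-01, 1110-}
Coverage chart:
  m0: -0000,0000-
  m1: 0000- ←essential
  m6: 00110 ←essential
  m11: 01-11 ←essential
  m15: 01-11 ←essential
  m25: 11-01 ←essential
  m28: 1110- ←essential
Essential: 0000-, 00110, 01-11, 11-01, 1110-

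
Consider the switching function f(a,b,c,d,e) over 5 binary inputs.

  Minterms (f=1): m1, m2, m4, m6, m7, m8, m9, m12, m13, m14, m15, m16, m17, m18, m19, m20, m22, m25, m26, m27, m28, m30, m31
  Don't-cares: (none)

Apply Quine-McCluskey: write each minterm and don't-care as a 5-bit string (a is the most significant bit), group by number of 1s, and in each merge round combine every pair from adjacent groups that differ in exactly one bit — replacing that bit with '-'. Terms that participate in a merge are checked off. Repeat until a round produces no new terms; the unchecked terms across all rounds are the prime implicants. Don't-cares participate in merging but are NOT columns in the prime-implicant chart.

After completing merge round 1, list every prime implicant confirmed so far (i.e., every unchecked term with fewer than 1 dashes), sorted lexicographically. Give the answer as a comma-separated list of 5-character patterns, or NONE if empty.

size-2^0 implicants → 00001(✓)  00010(✓)  00100(✓)  00110(✓)  00111(✓)  01000(✓)  01001(✓)  01100(✓)  01101(✓)  01110(✓)  01111(✓)  10000(✓)  10001(✓)  10010(✓)  10011(✓)  10100(✓)  10110(✓)  11001(✓)  11010(✓)  11011(✓)  11100(✓)  11110(✓)  11111(✓)
size-2^1 implicants → -0001(✓)  -0010(✓)  -0100(✓)  -0110(✓)  -1001(✓)  -1100(✓)  -1110(✓)  -1111(✓)  0-001(✓)  0-100(✓)  0-110(✓)  0-111(✓)  00-10(✓)  001-0(✓)  0011-(✓)  01-00(✓)  01-01(✓)  0100-(✓)  011-0(✓)  011-1(✓)  0110-(✓)  0111-(✓)  1-001(✓)  1-010(✓)  1-011(✓)  1-100(✓)  1-110(✓)  10-00(✓)  10-10(✓)  100-0(✓)  100-1(✓)  1000-(✓)  1001-(✓)  101-0(✓)  11-10(✓)  11-11(✓)  110-1(✓)  1101-(✓)  111-0(✓)  1111-(✓)
size-2^2 implicants → --001  --100(✓)  --110(✓)  -0-10  -01-0(✓)  -11-0(✓)  -111-  0-1-0(✓)  0-11-  01-0-  011--  1--10  1-0-1  1-01-  1-1-0(✓)  10--0  100--  11-1-
size-2^3 implicants → --1-0
Unchecked terms (primes): --001, --1-0, -0-10, -111-, 0-11-, 01-0-, 011--, 1--10, 1-0-1, 1-01-, 10--0, 100--, 11-1-

NONE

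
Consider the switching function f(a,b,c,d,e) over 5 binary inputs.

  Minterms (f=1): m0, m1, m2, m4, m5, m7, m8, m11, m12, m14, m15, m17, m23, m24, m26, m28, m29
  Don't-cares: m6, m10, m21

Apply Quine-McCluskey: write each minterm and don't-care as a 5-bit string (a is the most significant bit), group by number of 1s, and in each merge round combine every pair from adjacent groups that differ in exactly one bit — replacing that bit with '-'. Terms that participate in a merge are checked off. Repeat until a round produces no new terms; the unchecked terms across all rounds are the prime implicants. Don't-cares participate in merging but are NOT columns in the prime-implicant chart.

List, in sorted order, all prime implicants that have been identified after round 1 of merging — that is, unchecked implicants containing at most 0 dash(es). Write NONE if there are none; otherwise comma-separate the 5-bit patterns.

Round 0: 00000✓ 00001✓ 00010✓ 00100✓ 00101✓ 00110✓ 00111✓ 01000✓ 01010✓ 01011✓ 01100✓ 01110✓ 01111✓ 10001✓ 10101✓ 10111✓ 11000✓ 11010✓ 11100✓ 11101✓
Round 1: -0001✓ -0101✓ -0111✓ -1000✓ -1010✓ -1100✓ 0-000✓ 0-010✓ 0-100✓ 0-110✓ 0-111✓ 00-00✓ 00-01✓ 00-10✓ 000-0✓ 0000-✓ 001-0✓ 001-1✓ 0010-✓ 0011-✓ 01-00✓ 01-10✓ 01-11✓ 010-0✓ 0101-✓ 011-0✓ 0111-✓ 1-101 10-01✓ 101-1✓ 11-00✓ 110-0✓ 1110-
Round 2: -0-01 -01-1 -1-00 -10-0 0--00✓ 0--10✓ 0-0-0✓ 0-1-0✓ 0-11- 00--0✓ 00-0- 001-- 01--0✓ 01-1-
Round 3: 0---0
PIs = {-0-01, -01-1, -1-00, -10-0, 0---0, 0-11-, 00-0-, 001--, 01-1-, 1-101, 1110-}

NONE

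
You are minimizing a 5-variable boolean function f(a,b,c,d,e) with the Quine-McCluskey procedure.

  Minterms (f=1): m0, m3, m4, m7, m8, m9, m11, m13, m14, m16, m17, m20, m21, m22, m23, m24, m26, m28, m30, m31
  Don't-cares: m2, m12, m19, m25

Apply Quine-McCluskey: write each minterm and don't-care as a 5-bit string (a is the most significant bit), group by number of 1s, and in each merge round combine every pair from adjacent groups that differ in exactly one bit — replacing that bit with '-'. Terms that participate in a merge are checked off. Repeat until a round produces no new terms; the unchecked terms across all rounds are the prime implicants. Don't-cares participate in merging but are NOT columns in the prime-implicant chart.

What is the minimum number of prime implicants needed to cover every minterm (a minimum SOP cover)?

Round 0: 00000✓ 00010✓ 00011✓ 00100✓ 00111✓ 01000✓ 01001✓ 01011✓ 01100✓ 01101✓ 01110✓ 10000✓ 10001✓ 10011✓ 10100✓ 10101✓ 10110✓ 10111✓ 11000✓ 11001✓ 11010✓ 11100✓ 11110✓ 11111✓
Round 1: -0000✓ -0011✓ -0100✓ -0111✓ -1000✓ -1001✓ -1100✓ -1110✓ 0-000✓ 0-011 0-100✓ 00-00✓ 00-11✓ 000-0 0001- 01-00✓ 01-01✓ 010-1 0100-✓ 011-0✓ 0110-✓ 1-000✓ 1-001✓ 1-100✓ 1-110✓ 1-111✓ 10-00✓ 10-01✓ 10-11✓ 100-1✓ 1000-✓ 101-0✓ 101-1✓ 1010-✓ 1011-✓ 11-00✓ 11-10✓ 110-0✓ 1100-✓ 111-0✓ 1111-✓
Round 2: --000✓ --100✓ -0-00✓ -0-11 -1-00✓ -100- -11-0 0--00✓ 01-0- 1--00✓ 1-00- 1-1-0 1-11- 10--1 10-0- 101-- 11--0
Round 3: ---00
PIs = {---00, -0-11, -100-, -11-0, 0-011, 000-0, 0001-, 01-0-, 010-1, 1-00-, 1-1-0, 1-11-, 10--1, 10-0-, 101--, 11--0}
Coverage chart:
  m0: ---00,000-0
  m3: -0-11,0-011,0001-
  m4: ---00 ←essential
  m7: -0-11 ←essential
  m8: ---00,-100-,01-0-
  m9: -100-,01-0-,010-1
  m11: 0-011,010-1
  m13: 01-0- ←essential
  m14: -11-0 ←essential
  m16: ---00,1-00-,10-0-
  m17: 1-00-,10--1,10-0-
  m20: ---00,1-1-0,10-0-,101--
  m21: 10--1,10-0-,101--
  m22: 1-1-0,1-11-,101--
  m23: -0-11,1-11-,10--1,101--
  m24: ---00,-100-,1-00-,11--0
  m26: 11--0 ←essential
  m28: ---00,-11-0,1-1-0,11--0
  m30: -11-0,1-1-0,1-11-,11--0
  m31: 1-11- ←essential
Essential: ---00, -0-11, -11-0, 01-0-, 1-11-, 11--0
Petrick residual → 0-011, 10--1
Min cover (8 terms): d'e' + b'de + bce' + a'c'de + a'bd' + acd + ab'e + abe'

8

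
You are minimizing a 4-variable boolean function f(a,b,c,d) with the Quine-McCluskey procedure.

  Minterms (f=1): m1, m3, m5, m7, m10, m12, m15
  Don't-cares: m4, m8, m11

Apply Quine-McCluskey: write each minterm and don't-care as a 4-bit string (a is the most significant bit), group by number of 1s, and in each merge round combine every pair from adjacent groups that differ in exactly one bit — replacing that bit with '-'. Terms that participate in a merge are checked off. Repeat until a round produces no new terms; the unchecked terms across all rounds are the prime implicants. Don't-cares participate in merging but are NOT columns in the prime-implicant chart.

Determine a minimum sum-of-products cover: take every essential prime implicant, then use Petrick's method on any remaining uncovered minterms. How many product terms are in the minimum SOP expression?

[col 0] 0001*, 0011*, 0100*, 0101*, 0111*, 1000*, 1010*, 1011*, 1100*, 1111*
[col 1] -011*, -100, -111*, 0-01*, 0-11*, 00-1*, 01-1*, 010-, 1-00, 1-11*, 10-0, 101-
[col 2] --11, 0--1
Prime implicants: --11, -100, 0--1, 010-, 1-00, 10-0, 101-
PI chart (minterm → PIs covering it):
  1 | 0--1  (sole → essential)
  3 | --11,0--1
  5 | 0--1,010-
  7 | --11,0--1
  10 | 10-0,101-
  12 | -100,1-00
  15 | --11  (sole → essential)
Essential prime implicants: --11, 0--1
Petrick residual → -100, 10-0
Minimum SOP uses 4 PIs: cd + bc'd' + a'd + ab'd'

4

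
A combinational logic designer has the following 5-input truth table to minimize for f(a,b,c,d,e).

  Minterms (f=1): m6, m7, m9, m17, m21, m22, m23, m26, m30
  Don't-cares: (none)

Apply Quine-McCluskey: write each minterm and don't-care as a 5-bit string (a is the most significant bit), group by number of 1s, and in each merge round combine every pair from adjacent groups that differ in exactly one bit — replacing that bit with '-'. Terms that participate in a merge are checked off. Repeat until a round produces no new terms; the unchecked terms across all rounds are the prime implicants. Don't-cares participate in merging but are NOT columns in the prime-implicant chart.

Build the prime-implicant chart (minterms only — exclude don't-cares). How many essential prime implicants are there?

[col 0] 00110*, 00111*, 01001, 10001*, 10101*, 10110*, 10111*, 11010*, 11110*
[col 1] -0110*, -0111*, 0011-*, 1-110, 10-01, 101-1, 1011-*, 11-10
[col 2] -011-
Prime implicants: -011-, 01001, 1-110, 10-01, 101-1, 11-10
PI chart (minterm → PIs covering it):
  6 | -011-  (sole → essential)
  7 | -011-  (sole → essential)
  9 | 01001  (sole → essential)
  17 | 10-01  (sole → essential)
  21 | 10-01,101-1
  22 | -011-,1-110
  23 | -011-,101-1
  26 | 11-10  (sole → essential)
  30 | 1-110,11-10
Essential prime implicants: -011-, 01001, 10-01, 11-10

4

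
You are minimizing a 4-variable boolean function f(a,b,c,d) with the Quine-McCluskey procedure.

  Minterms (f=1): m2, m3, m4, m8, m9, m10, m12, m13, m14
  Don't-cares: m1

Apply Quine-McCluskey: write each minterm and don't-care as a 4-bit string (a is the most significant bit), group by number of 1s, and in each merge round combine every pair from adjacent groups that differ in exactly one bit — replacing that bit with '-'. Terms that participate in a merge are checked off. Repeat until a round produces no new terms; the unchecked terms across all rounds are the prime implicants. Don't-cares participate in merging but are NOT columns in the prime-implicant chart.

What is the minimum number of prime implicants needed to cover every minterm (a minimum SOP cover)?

[col 0] 0001*, 0010*, 0011*, 0100*, 1000*, 1001*, 1010*, 1100*, 1101*, 1110*
[col 1] -001, -010, -100, 00-1, 001-, 1-00*, 1-01*, 1-10*, 10-0*, 100-*, 11-0*, 110-*
[col 2] 1--0, 1-0-
Prime implicants: -001, -010, -100, 00-1, 001-, 1--0, 1-0-
PI chart (minterm → PIs covering it):
  2 | -010,001-
  3 | 00-1,001-
  4 | -100  (sole → essential)
  8 | 1--0,1-0-
  9 | -001,1-0-
  10 | -010,1--0
  12 | -100,1--0,1-0-
  13 | 1-0-  (sole → essential)
  14 | 1--0  (sole → essential)
Essential prime implicants: -100, 1--0, 1-0-
Petrick residual → 001-
Minimum SOP uses 4 PIs: bc'd' + a'b'c + ad' + ac'

4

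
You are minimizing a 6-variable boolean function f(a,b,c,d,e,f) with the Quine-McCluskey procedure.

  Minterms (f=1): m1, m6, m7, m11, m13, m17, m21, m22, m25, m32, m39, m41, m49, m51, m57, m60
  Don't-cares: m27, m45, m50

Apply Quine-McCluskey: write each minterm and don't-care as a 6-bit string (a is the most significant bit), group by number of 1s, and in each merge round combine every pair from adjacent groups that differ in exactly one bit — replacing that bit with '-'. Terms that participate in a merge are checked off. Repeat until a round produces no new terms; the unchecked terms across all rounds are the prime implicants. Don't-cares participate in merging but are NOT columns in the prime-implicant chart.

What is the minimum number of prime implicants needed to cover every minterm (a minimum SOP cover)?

11

[col 0] 000001*, 000110*, 000111*, 001011*, 001101*, 010001*, 010101*, 010110*, 011001*, 011011*, 100000, 100111*, 101001*, 101101*, 110001*, 110010*, 110011*, 111001*, 111100
[col 1] -00111, -01101, -10001*, -11001*, 0-0001, 0-0110, 0-1011, 00011-, 01-001*, 010-01, 0110-1, 1-1001, 101-01, 11-001*, 1100-1, 11001-
[col 2] -1-001
Prime implicants: -00111, -01101, -1-001, 0-0001, 0-0110, 0-1011, 00011-, 010-01, 0110-1, 1-1001, 100000, 101-01, 1100-1, 11001-, 111100
PI chart (minterm → PIs covering it):
  1 | 0-0001  (sole → essential)
  6 | 0-0110,00011-
  7 | -00111,00011-
  11 | 0-1011  (sole → essential)
  13 | -01101  (sole → essential)
  17 | -1-001,0-0001,010-01
  21 | 010-01  (sole → essential)
  22 | 0-0110  (sole → essential)
  25 | -1-001,0110-1
  32 | 100000  (sole → essential)
  39 | -00111  (sole → essential)
  41 | 1-1001,101-01
  49 | -1-001,1100-1
  51 | 1100-1,11001-
  57 | -1-001,1-1001
  60 | 111100  (sole → essential)
Essential prime implicants: -00111, -01101, 0-0001, 0-0110, 0-1011, 010-01, 100000, 111100
Petrick residual → -1-001, 1-1001, 1100-1
Minimum SOP uses 11 PIs: b'c'def + b'cde'f + bd'e'f + a'c'd'e'f + a'c'def' + a'cd'ef + a'bc'e'f + acd'e'f + ab'c'd'e'f' + abc'd'f + abcde'f'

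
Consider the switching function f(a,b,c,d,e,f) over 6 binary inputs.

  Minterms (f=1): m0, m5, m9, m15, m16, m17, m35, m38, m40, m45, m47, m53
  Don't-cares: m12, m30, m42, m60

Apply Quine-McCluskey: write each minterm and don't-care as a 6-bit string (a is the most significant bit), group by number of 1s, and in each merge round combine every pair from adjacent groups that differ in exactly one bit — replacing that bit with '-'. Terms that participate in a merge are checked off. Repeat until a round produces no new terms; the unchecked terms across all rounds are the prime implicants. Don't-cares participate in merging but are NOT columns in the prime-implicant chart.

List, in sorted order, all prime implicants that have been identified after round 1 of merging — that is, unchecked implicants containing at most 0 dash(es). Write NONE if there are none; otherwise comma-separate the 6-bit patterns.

000101, 001001, 001100, 011110, 100011, 100110, 110101, 111100

[col 0] 000000*, 000101, 001001, 001100, 001111*, 010000*, 010001*, 011110, 100011, 100110, 101000*, 101010*, 101101*, 101111*, 110101, 111100
[col 1] -01111, 0-0000, 01000-, 1010-0, 1011-1
Prime implicants: -01111, 0-0000, 000101, 001001, 001100, 01000-, 011110, 100011, 100110, 1010-0, 1011-1, 110101, 111100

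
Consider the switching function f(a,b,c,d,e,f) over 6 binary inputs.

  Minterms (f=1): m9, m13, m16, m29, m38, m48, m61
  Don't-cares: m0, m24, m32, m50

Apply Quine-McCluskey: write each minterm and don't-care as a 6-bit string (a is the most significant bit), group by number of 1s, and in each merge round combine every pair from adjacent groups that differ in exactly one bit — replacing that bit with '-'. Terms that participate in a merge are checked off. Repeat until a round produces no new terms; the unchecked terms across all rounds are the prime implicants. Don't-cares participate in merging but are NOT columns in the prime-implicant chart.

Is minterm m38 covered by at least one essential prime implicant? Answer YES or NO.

Round 0: 000000✓ 001001✓ 001101✓ 010000✓ 011000✓ 011101✓ 100000✓ 100110 110000✓ 110010✓ 111101✓
Round 1: -00000✓ -10000✓ -11101 0-0000✓ 0-1101 001-01 01-000 1-0000✓ 1100-0
Round 2: --0000
PIs = {--0000, -11101, 0-1101, 001-01, 01-000, 100110, 1100-0}
Coverage chart:
  m9: 001-01 ←essential
  m13: 0-1101,001-01
  m16: --0000,01-000
  m29: -11101,0-1101
  m38: 100110 ←essential
  m48: --0000,1100-0
  m61: -11101 ←essential
Essential: -11101, 001-01, 100110

YES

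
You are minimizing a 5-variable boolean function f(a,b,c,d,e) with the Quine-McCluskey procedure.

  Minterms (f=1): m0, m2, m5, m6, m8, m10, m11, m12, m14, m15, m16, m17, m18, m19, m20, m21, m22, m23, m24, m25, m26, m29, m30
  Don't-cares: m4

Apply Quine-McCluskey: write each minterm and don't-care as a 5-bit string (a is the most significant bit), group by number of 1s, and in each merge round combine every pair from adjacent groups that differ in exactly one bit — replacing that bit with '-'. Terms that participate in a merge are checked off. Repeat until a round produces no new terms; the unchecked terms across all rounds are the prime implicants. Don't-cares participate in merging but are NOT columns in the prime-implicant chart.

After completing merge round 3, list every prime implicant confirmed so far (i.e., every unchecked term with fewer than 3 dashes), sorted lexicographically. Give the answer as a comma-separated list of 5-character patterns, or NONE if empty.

-010-, 01-1-, 1--01, 1-00-

[col 0] 00000*, 00010*, 00100*, 00101*, 00110*, 01000*, 01010*, 01011*, 01100*, 01110*, 01111*, 10000*, 10001*, 10010*, 10011*, 10100*, 10101*, 10110*, 10111*, 11000*, 11001*, 11010*, 11101*, 11110*
[col 1] -0000*, -0010*, -0100*, -0101*, -0110*, -1000*, -1010*, -1110*, 0-000*, 0-010*, 0-100*, 0-110*, 00-00*, 00-10*, 000-0*, 001-0*, 0010-*, 01-00*, 01-10*, 01-11*, 010-0*, 0101-*, 011-0*, 0111-*, 1-000*, 1-001*, 1-010*, 1-101*, 1-110*, 10-00*, 10-01*, 10-10*, 10-11*, 100-0*, 100-1*, 1000-*, 1001-*, 101-0*, 101-1*, 1010-*, 1011-*, 11-01*, 11-10*, 110-0*, 1100-*
[col 2] --000*, --010*, --110*, -0-00*, -0-10*, -00-0*, -01-0*, -010-, -1-10*, -10-0*, 0--00*, 0--10*, 0-0-0*, 0-1-0*, 00--0*, 01--0*, 01-1-, 1--01, 1--10*, 1-0-0*, 1-00-, 10--0*, 10--1*, 10-0-*, 10-1-*, 100--*, 101--*
[col 3] ---10, --0-0, -0--0, 0---0, 10---
Prime implicants: ---10, --0-0, -0--0, -010-, 0---0, 01-1-, 1--01, 1-00-, 10---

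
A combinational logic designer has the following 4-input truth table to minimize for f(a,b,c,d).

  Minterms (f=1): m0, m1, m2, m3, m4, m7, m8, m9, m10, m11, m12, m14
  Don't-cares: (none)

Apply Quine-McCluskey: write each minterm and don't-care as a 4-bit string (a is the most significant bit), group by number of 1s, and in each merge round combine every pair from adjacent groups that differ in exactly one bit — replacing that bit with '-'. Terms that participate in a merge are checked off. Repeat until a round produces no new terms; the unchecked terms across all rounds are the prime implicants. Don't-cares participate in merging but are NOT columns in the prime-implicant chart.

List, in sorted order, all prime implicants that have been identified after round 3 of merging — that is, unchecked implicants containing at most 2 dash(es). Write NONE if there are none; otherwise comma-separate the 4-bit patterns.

Round 0: 0000✓ 0001✓ 0010✓ 0011✓ 0100✓ 0111✓ 1000✓ 1001✓ 1010✓ 1011✓ 1100✓ 1110✓
Round 1: -000✓ -001✓ -010✓ -011✓ -100✓ 0-00✓ 0-11 00-0✓ 00-1✓ 000-✓ 001-✓ 1-00✓ 1-10✓ 10-0✓ 10-1✓ 100-✓ 101-✓ 11-0✓
Round 2: --00 -0-0✓ -0-1✓ -00-✓ -01-✓ 00--✓ 1--0 10--✓
Round 3: -0--
PIs = {--00, -0--, 0-11, 1--0}

--00, 0-11, 1--0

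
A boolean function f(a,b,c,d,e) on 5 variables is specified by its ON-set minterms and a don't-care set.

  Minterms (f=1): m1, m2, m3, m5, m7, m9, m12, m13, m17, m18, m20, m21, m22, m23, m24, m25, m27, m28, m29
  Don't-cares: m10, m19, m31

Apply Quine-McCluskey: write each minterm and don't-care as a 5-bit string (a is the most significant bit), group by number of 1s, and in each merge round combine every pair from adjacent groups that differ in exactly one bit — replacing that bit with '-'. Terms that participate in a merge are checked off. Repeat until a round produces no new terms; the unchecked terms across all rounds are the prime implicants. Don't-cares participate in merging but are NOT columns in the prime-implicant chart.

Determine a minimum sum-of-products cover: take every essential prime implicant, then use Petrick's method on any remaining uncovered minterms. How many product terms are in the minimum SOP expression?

size-2^0 implicants → 00001(✓)  00010(✓)  00011(✓)  00101(✓)  00111(✓)  01001(✓)  01010(✓)  01100(✓)  01101(✓)  10001(✓)  10010(✓)  10011(✓)  10100(✓)  10101(✓)  10110(✓)  10111(✓)  11000(✓)  11001(✓)  11011(✓)  11100(✓)  11101(✓)  11111(✓)
size-2^1 implicants → -0001(✓)  -0010(✓)  -0011(✓)  -0101(✓)  -0111(✓)  -1001(✓)  -1100(✓)  -1101(✓)  0-001(✓)  0-010  0-101(✓)  00-01(✓)  00-11(✓)  000-1(✓)  0001-(✓)  001-1(✓)  01-01(✓)  0110-(✓)  1-001(✓)  1-011(✓)  1-100(✓)  1-101(✓)  1-111(✓)  10-01(✓)  10-10(✓)  10-11(✓)  100-1(✓)  1001-(✓)  101-0(✓)  101-1(✓)  1010-(✓)  1011-(✓)  11-00(✓)  11-01(✓)  11-11(✓)  110-1(✓)  1100-(✓)  111-1(✓)  1110-(✓)
size-2^2 implicants → --001(✓)  --101(✓)  -0-01(✓)  -0-11(✓)  -00-1(✓)  -001-  -01-1(✓)  -1-01(✓)  -110-  0--01(✓)  00--1(✓)  1--01(✓)  1--11(✓)  1-0-1(✓)  1-1-1(✓)  1-10-  10--1(✓)  10-1-  101--  11--1(✓)  11-0-
size-2^3 implicants → ---01  -0--1  1---1
Unchecked terms (primes): ---01, -0--1, -001-, -110-, 0-010, 1---1, 1-10-, 10-1-, 101--, 11-0-
Minterm coverage:
  m1 ⊆ ---01,-0--1
  m2 ⊆ -001-,0-010
  m3 ⊆ -0--1,-001-
  m5 ⊆ ---01,-0--1
  m7 ⊆ -0--1 [E]
  m9 ⊆ ---01 [E]
  m12 ⊆ -110- [E]
  m13 ⊆ ---01,-110-
  m17 ⊆ ---01,-0--1,1---1
  m18 ⊆ -001-,10-1-
  m20 ⊆ 1-10-,101--
  m21 ⊆ ---01,-0--1,1---1,1-10-,101--
  m22 ⊆ 10-1-,101--
  m23 ⊆ -0--1,1---1,10-1-,101--
  m24 ⊆ 11-0- [E]
  m25 ⊆ ---01,1---1,11-0-
  m27 ⊆ 1---1 [E]
  m28 ⊆ -110-,1-10-,11-0-
  m29 ⊆ ---01,-110-,1---1,1-10-,11-0-
E = {---01, -0--1, -110-, 1---1, 11-0-}
Petrick residual → -001-, 101--
Cover = d'e + b'e + b'c'd + bcd' + ae + ab'c + abd'  |cover|=7

7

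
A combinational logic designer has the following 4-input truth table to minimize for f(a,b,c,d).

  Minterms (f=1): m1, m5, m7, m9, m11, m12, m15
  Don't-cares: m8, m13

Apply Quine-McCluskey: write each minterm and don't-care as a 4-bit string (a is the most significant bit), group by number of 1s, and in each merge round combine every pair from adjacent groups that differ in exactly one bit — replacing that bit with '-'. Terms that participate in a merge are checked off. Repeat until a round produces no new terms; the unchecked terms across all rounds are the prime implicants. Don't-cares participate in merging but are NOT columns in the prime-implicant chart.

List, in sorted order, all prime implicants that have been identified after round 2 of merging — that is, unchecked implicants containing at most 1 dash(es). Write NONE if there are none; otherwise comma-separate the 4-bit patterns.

size-2^0 implicants → 0001(✓)  0101(✓)  0111(✓)  1000(✓)  1001(✓)  1011(✓)  1100(✓)  1101(✓)  1111(✓)
size-2^1 implicants → -001(✓)  -101(✓)  -111(✓)  0-01(✓)  01-1(✓)  1-00(✓)  1-01(✓)  1-11(✓)  10-1(✓)  100-(✓)  11-1(✓)  110-(✓)
size-2^2 implicants → --01  -1-1  1--1  1-0-
Unchecked terms (primes): --01, -1-1, 1--1, 1-0-

NONE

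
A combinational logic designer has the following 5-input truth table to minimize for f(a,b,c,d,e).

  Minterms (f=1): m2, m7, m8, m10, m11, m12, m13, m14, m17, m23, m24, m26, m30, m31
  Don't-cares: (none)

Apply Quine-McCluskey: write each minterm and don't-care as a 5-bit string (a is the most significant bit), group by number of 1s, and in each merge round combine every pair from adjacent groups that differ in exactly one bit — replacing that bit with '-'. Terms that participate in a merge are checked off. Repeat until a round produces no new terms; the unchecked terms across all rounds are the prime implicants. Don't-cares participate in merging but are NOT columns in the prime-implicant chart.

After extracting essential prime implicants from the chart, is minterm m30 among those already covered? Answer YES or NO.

[col 0] 00010*, 00111*, 01000*, 01010*, 01011*, 01100*, 01101*, 01110*, 10001, 10111*, 11000*, 11010*, 11110*, 11111*
[col 1] -0111, -1000*, -1010*, -1110*, 0-010, 01-00*, 01-10*, 010-0*, 0101-, 011-0*, 0110-, 1-111, 11-10*, 110-0*, 1111-
[col 2] -1-10, -10-0, 01--0
Prime implicants: -0111, -1-10, -10-0, 0-010, 01--0, 0101-, 0110-, 1-111, 10001, 1111-
PI chart (minterm → PIs covering it):
  2 | 0-010  (sole → essential)
  7 | -0111  (sole → essential)
  8 | -10-0,01--0
  10 | -1-10,-10-0,0-010,01--0,0101-
  11 | 0101-  (sole → essential)
  12 | 01--0,0110-
  13 | 0110-  (sole → essential)
  14 | -1-10,01--0
  17 | 10001  (sole → essential)
  23 | -0111,1-111
  24 | -10-0  (sole → essential)
  26 | -1-10,-10-0
  30 | -1-10,1111-
  31 | 1-111,1111-
Essential prime implicants: -0111, -10-0, 0-010, 0101-, 0110-, 10001

NO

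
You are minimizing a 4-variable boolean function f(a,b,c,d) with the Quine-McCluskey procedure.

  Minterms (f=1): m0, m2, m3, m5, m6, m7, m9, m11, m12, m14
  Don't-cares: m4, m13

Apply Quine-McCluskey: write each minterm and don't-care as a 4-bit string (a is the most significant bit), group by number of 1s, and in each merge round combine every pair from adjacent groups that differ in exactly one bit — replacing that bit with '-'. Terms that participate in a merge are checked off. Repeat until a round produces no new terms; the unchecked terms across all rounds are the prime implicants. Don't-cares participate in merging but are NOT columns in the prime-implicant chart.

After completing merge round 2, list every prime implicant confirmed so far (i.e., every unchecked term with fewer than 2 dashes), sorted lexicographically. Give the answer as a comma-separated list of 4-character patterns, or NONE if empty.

size-2^0 implicants → 0000(✓)  0010(✓)  0011(✓)  0100(✓)  0101(✓)  0110(✓)  0111(✓)  1001(✓)  1011(✓)  1100(✓)  1101(✓)  1110(✓)
size-2^1 implicants → -011  -100(✓)  -101(✓)  -110(✓)  0-00(✓)  0-10(✓)  0-11(✓)  00-0(✓)  001-(✓)  01-0(✓)  01-1(✓)  010-(✓)  011-(✓)  1-01  10-1  11-0(✓)  110-(✓)
size-2^2 implicants → -1-0  -10-  0--0  0-1-  01--
Unchecked terms (primes): -011, -1-0, -10-, 0--0, 0-1-, 01--, 1-01, 10-1

-011, 1-01, 10-1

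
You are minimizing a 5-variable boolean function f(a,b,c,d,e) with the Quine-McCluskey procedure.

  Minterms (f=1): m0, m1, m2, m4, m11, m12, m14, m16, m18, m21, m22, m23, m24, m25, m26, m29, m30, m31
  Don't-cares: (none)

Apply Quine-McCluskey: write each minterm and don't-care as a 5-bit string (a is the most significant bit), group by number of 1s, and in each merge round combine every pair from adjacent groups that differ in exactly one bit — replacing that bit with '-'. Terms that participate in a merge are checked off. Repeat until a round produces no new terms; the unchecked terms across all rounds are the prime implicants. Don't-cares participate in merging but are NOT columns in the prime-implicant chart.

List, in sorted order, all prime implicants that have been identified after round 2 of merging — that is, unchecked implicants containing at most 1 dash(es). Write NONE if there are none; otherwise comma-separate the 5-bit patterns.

[col 0] 00000*, 00001*, 00010*, 00100*, 01011, 01100*, 01110*, 10000*, 10010*, 10101*, 10110*, 10111*, 11000*, 11001*, 11010*, 11101*, 11110*, 11111*
[col 1] -0000*, -0010*, -1110, 0-100, 00-00, 000-0*, 0000-, 011-0, 1-000*, 1-010*, 1-101*, 1-110*, 1-111*, 10-10*, 100-0*, 101-1*, 1011-*, 11-01, 11-10*, 110-0*, 1100-, 111-1*, 1111-*
[col 2] -00-0, 1--10, 1-0-0, 1-1-1, 1-11-
Prime implicants: -00-0, -1110, 0-100, 00-00, 0000-, 01011, 011-0, 1--10, 1-0-0, 1-1-1, 1-11-, 11-01, 1100-

-1110, 0-100, 00-00, 0000-, 01011, 011-0, 11-01, 1100-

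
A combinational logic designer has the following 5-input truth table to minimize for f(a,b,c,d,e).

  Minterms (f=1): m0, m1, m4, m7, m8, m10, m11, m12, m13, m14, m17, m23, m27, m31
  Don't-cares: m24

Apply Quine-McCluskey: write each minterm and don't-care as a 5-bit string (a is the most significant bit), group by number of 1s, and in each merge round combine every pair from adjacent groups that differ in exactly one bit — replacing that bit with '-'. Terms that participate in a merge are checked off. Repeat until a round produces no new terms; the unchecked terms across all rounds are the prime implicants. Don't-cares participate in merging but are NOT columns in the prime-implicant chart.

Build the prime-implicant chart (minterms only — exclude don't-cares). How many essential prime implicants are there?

Round 0: 00000✓ 00001✓ 00100✓ 00111✓ 01000✓ 01010✓ 01011✓ 01100✓ 01101✓ 01110✓ 10001✓ 10111✓ 11000✓ 11011✓ 11111✓
Round 1: -0001 -0111 -1000 -1011 0-000✓ 0-100✓ 00-00✓ 0000- 01-00✓ 01-10✓ 010-0✓ 0101- 011-0✓ 0110- 1-111 11-11
Round 2: 0--00 01--0
PIs = {-0001, -0111, -1000, -1011, 0--00, 0000-, 01--0, 0101-, 0110-, 1-111, 11-11}
Coverage chart:
  m0: 0--00,0000-
  m1: -0001,0000-
  m4: 0--00 ←essential
  m7: -0111 ←essential
  m8: -1000,0--00,01--0
  m10: 01--0,0101-
  m11: -1011,0101-
  m12: 0--00,01--0,0110-
  m13: 0110- ←essential
  m14: 01--0 ←essential
  m17: -0001 ←essential
  m23: -0111,1-111
  m27: -1011,11-11
  m31: 1-111,11-11
Essential: -0001, -0111, 0--00, 01--0, 0110-

5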